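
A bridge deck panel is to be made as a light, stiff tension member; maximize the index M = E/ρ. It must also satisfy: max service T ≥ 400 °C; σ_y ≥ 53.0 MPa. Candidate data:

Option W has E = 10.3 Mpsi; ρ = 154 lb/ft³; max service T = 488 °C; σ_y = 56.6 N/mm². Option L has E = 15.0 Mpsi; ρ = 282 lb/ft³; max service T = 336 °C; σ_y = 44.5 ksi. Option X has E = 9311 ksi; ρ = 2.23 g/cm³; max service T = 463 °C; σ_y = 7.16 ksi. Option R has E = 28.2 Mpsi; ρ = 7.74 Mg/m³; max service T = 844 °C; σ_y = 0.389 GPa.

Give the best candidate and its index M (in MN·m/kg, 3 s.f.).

option W, M = 28.8 MN·m/kg

Screen on constraints: max service T ≥ 400 °C; σ_y ≥ 53.0 MPa. Survivors: option W, option R.
Normalizing units and computing the index:
  option W: E = 71.02 GPa, ρ = 2467 kg/m³
  option R: E = 194.4 GPa, ρ = 7740 kg/m³
  option W: M = 28.8 MN·m/kg
  option R: M = 25.1 MN·m/kg
Option W has the largest M.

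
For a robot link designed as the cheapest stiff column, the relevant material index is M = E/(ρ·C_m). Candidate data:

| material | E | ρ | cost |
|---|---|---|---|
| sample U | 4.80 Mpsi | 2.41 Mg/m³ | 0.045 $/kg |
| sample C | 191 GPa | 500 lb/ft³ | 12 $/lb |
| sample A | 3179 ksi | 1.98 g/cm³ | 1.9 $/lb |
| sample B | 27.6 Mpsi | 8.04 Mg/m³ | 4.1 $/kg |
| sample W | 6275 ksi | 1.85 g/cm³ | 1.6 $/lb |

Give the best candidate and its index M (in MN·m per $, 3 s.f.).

Convert each candidate to consistent units, then evaluate M:
  sample U: E = 33.09 GPa, ρ = 2410 kg/m³, cost = 0.04500 $/kg
  sample C: E = 191.0 GPa, ρ = 8009 kg/m³, cost = 26.46 $/kg
  sample A: E = 21.92 GPa, ρ = 1980 kg/m³, cost = 4.189 $/kg
  sample B: E = 190.3 GPa, ρ = 8040 kg/m³, cost = 4.100 $/kg
  sample W: E = 43.26 GPa, ρ = 1850 kg/m³, cost = 3.527 $/kg
  sample U: M = 305 MN·m per $
  sample W: M = 6.63 MN·m per $
  sample B: M = 5.77 MN·m per $
  sample A: M = 2.64 MN·m per $
  sample C: M = 0.901 MN·m per $
Highest index: sample U.

sample U, M = 305 MN·m per $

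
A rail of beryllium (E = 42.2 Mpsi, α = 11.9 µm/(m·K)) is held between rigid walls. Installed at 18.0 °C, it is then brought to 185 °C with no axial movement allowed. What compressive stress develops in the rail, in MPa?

E = 42.2 Mpsi = 291.0 GPa.
ΔT = 167.0 K. Constrained thermal stress σ = E·α·ΔT = 291.0×10³ MPa × 11.9×10⁻⁶ × 167.0 = 578 MPa (compressive).

578 MPa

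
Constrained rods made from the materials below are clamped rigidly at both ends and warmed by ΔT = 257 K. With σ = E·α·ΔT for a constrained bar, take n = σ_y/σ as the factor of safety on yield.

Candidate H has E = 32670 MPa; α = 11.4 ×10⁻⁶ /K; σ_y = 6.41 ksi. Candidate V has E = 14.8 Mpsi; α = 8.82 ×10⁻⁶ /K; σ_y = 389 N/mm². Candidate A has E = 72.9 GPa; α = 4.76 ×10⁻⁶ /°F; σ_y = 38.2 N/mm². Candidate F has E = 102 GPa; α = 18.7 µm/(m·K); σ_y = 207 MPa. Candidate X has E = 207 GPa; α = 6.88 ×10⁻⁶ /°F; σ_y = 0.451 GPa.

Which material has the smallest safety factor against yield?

With everything in SI (GPa, ×10⁻⁶/K, MPa):
  candidate H: E = 32.67, α = 11.4, σ_y = 44.20 → σ = 95.7 MPa, n = 0.462
  candidate V: E = 102.0, α = 8.82, σ_y = 389.0 → σ = 231 MPa, n = 1.68
  candidate A: E = 72.90, α = 8.57, σ_y = 38.20 → σ = 161 MPa, n = 0.238
  candidate F: E = 102.0, α = 18.7, σ_y = 207.0 → σ = 490 MPa, n = 0.422
  candidate X: E = 207.0, α = 12.4, σ_y = 451.0 → σ = 659 MPa, n = 0.685
Candidate A has the lowest safety factor, n = 0.238.

candidate A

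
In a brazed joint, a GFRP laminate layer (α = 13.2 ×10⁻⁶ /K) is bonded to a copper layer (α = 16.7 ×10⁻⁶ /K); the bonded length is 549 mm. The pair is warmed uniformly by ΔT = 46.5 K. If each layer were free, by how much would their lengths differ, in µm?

89.3 µm

Δα = |13.2 − 16.7|×10⁻⁶/K = 3.50×10⁻⁶/K.
ΔL_mismatch = Δα·L·ΔT = 3.50×10⁻⁶ × 549.0 mm × 46.5 K = 89.3 µm.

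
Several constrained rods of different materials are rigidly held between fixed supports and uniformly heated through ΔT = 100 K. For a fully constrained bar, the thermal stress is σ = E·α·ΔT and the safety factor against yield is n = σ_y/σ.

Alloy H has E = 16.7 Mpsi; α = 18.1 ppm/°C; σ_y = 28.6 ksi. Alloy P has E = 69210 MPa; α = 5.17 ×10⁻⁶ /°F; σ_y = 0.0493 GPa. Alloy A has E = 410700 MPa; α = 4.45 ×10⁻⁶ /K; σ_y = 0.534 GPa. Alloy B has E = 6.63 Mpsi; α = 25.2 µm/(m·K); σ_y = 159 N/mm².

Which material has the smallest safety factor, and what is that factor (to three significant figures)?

alloy P, n = 0.765

In consistent units (E in GPa, α in ×10⁻⁶/K, σ_y in MPa):
  alloy H: E = 115.1, α = 18.1, σ_y = 197.2 → σ = 208 MPa, n = 0.946
  alloy P: E = 69.21, α = 9.31, σ_y = 49.30 → σ = 64.4 MPa, n = 0.765
  alloy A: E = 410.7, α = 4.45, σ_y = 534.0 → σ = 183 MPa, n = 2.92
  alloy B: E = 45.71, α = 25.2, σ_y = 159.0 → σ = 115 MPa, n = 1.38
Alloy P has the lowest safety factor, n = 0.765.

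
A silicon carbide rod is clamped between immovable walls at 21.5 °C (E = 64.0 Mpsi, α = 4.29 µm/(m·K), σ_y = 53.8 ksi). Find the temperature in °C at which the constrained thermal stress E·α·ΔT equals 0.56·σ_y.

131 °C

E = 64.0 Mpsi = 441.3 GPa.
σ_y = 53.8 ksi = 370.9 MPa.
E·α·ΔT = 207.7 MPa ⇒ ΔT = 207.7 / (441.3×10³ × 4.29×10⁻⁶) = 109.7 K.
T = 21.5 + 109.7 = 131.2 °C.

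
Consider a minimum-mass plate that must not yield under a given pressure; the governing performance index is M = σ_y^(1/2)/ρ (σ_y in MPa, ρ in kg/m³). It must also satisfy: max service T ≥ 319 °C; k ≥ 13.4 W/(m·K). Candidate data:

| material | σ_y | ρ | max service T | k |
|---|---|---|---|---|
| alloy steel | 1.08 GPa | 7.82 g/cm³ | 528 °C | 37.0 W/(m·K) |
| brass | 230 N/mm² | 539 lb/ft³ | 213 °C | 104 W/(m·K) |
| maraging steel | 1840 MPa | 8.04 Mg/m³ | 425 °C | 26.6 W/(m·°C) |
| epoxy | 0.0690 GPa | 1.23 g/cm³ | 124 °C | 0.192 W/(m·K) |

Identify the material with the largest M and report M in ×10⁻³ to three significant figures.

Screen on constraints: max service T ≥ 319 °C; k ≥ 13.4 W/(m·K). Survivors: alloy steel, maraging steel.
In SI units:
  alloy steel: σ_y = 1080 MPa, ρ = 7820 kg/m³
  maraging steel: σ_y = 1840 MPa, ρ = 8040 kg/m³
  maraging steel: M = 5.34×10⁻³
  alloy steel: M = 4.20×10⁻³
Maraging steel has the largest M.

maraging steel, M = 5.34×10⁻³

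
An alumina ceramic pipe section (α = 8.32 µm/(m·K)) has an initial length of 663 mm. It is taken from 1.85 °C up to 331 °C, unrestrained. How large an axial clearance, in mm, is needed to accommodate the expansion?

1.82 mm

ΔT = 331 − 1.85 = 329.1 K.
ΔL = α·L₀·ΔT = 8.32×10⁻⁶ × 663 mm × 329.1 K = 1.82 mm.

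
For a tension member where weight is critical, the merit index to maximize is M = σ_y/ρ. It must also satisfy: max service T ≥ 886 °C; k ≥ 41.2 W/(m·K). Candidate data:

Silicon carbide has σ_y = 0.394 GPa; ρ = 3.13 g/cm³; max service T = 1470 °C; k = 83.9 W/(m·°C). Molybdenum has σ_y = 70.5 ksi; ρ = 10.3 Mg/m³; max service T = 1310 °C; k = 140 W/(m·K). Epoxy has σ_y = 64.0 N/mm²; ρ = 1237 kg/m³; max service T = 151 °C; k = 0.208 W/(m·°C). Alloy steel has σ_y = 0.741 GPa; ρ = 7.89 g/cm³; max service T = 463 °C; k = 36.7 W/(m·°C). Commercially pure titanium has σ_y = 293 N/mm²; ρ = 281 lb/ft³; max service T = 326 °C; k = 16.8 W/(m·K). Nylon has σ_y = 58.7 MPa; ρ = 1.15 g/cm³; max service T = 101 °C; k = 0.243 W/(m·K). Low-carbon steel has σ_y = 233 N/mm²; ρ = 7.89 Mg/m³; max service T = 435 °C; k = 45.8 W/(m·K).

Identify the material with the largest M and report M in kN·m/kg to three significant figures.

silicon carbide, M = 126 kN·m/kg

Screen on constraints: max service T ≥ 886 °C; k ≥ 41.2 W/(m·K). Survivors: silicon carbide, molybdenum.
Normalizing units and computing the index:
  silicon carbide: σ_y = 394.0 MPa, ρ = 3130 kg/m³
  molybdenum: σ_y = 486.1 MPa, ρ = 10300 kg/m³
  silicon carbide: M = 126 kN·m/kg
  molybdenum: M = 47.2 kN·m/kg
Highest index: silicon carbide.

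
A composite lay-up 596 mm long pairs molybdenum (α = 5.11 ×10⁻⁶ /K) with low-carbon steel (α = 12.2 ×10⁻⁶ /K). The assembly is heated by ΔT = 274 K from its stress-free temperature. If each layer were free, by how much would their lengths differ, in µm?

1160 µm

Δα = |5.11 − 12.2|×10⁻⁶/K = 7.09×10⁻⁶/K.
ΔL_mismatch = Δα·L·ΔT = 7.09×10⁻⁶ × 596.0 mm × 274.0 K = 1160 µm.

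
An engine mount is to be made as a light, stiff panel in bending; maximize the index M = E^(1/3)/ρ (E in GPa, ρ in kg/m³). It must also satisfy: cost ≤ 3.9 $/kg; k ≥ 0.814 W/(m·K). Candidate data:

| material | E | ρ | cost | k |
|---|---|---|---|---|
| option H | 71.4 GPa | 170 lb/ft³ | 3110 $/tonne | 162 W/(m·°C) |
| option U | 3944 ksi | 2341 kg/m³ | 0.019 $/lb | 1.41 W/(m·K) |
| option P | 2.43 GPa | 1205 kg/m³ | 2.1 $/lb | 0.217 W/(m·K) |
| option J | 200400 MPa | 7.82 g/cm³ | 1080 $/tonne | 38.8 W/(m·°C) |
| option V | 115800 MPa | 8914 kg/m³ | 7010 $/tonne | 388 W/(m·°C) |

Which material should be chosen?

Screen on constraints: cost ≤ 3.9 $/kg; k ≥ 0.814 W/(m·K). Survivors: option H, option U, option J.
Convert each candidate to consistent units, then evaluate M:
  option H: E = 71.40 GPa, ρ = 2723 kg/m³
  option U: E = 27.19 GPa, ρ = 2341 kg/m³
  option J: E = 200.4 GPa, ρ = 7820 kg/m³
  option H: M = 1.52×10⁻³
  option U: M = 1.28×10⁻³
  option J: M = 0.748×10⁻³
Highest index: option H.

option H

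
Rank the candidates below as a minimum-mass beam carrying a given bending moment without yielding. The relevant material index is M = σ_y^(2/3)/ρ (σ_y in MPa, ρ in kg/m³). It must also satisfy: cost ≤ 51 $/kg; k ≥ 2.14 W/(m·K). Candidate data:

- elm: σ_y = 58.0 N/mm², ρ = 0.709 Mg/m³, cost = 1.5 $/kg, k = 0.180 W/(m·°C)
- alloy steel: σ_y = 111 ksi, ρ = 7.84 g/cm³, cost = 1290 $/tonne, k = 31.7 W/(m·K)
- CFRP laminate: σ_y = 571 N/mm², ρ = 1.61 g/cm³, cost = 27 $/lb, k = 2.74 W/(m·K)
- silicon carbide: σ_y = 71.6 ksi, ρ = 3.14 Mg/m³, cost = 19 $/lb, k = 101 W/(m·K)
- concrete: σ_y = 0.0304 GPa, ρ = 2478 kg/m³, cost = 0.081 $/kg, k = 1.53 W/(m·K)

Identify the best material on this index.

Screen on constraints: cost ≤ 51 $/kg; k ≥ 2.14 W/(m·K). Survivors: alloy steel, silicon carbide.
Normalizing units and computing the index:
  alloy steel: σ_y = 765.3 MPa, ρ = 7840 kg/m³
  silicon carbide: σ_y = 493.7 MPa, ρ = 3140 kg/m³
  silicon carbide: M = 19.9×10⁻³
  alloy steel: M = 10.7×10⁻³
Highest index: silicon carbide.

silicon carbide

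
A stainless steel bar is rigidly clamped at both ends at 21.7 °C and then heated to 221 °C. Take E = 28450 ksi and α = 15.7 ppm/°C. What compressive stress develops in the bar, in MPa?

614 MPa

E = 28450 ksi = 196.2 GPa.
ΔT = 199.3 K. Constrained thermal stress σ = E·α·ΔT = 196.2×10³ MPa × 15.7×10⁻⁶ × 199.3 = 614 MPa (compressive).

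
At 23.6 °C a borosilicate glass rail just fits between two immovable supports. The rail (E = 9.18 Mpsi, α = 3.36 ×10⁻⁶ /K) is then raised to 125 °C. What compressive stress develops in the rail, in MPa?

E = 9.18 Mpsi = 63.29 GPa.
ΔT = 101.4 K. Constrained thermal stress σ = E·α·ΔT = 63.29×10³ MPa × 3.36×10⁻⁶ × 101.4 = 21.6 MPa (compressive).

21.6 MPa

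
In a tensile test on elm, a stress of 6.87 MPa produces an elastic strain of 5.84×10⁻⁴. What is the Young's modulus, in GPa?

11.8 GPa

E = σ/ε = 6.87 MPa / 5.84×10⁻⁴ = 11760 MPa = 11.8 GPa.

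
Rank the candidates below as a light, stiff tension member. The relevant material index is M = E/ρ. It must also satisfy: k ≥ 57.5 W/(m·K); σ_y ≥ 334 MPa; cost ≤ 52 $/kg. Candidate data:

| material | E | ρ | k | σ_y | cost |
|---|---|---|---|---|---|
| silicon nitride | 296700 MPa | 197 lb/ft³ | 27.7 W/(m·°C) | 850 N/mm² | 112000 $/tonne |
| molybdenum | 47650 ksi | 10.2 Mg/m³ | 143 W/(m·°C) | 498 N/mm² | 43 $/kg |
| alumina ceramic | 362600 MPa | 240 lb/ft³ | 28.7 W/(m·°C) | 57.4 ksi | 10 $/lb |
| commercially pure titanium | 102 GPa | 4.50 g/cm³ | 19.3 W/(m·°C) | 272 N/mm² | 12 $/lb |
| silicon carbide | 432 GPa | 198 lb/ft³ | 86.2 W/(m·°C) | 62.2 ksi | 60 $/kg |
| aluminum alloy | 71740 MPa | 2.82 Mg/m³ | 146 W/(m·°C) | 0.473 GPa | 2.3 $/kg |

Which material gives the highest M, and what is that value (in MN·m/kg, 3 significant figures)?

molybdenum, M = 32.2 MN·m/kg

Screen on constraints: k ≥ 57.5 W/(m·K); σ_y ≥ 334 MPa; cost ≤ 52 $/kg. Survivors: molybdenum, aluminum alloy.
Putting every candidate on a common basis:
  molybdenum: E = 328.5 GPa, ρ = 10200 kg/m³
  aluminum alloy: E = 71.74 GPa, ρ = 2820 kg/m³
  molybdenum: M = 32.2 MN·m/kg
  aluminum alloy: M = 25.4 MN·m/kg
Molybdenum ranks first.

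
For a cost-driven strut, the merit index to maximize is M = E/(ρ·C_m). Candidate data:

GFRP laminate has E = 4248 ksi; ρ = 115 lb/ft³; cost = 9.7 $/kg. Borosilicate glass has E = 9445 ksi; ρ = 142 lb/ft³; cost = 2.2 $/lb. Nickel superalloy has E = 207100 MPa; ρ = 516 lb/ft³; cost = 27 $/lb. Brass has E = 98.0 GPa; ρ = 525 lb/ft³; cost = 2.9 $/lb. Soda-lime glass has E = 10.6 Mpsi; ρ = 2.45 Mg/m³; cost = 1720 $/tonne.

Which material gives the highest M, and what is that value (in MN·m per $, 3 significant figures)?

soda-lime glass, M = 17.3 MN·m per $

After converting to SI:
  GFRP laminate: E = 29.29 GPa, ρ = 1842 kg/m³, cost = 9.700 $/kg
  borosilicate glass: E = 65.12 GPa, ρ = 2275 kg/m³, cost = 4.850 $/kg
  nickel superalloy: E = 207.1 GPa, ρ = 8266 kg/m³, cost = 59.52 $/kg
  brass: E = 98.00 GPa, ρ = 8410 kg/m³, cost = 6.393 $/kg
  soda-lime glass: E = 73.08 GPa, ρ = 2450 kg/m³, cost = 1.720 $/kg
  soda-lime glass: M = 17.3 MN·m per $
  borosilicate glass: M = 5.90 MN·m per $
  brass: M = 1.82 MN·m per $
  GFRP laminate: M = 1.64 MN·m per $
  nickel superalloy: M = 0.421 MN·m per $
Soda-lime glass has the largest M.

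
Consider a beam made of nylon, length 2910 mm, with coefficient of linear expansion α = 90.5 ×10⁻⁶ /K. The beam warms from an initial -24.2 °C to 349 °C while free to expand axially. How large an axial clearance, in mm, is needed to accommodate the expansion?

98.3 mm

ΔT = 349 − (-24.2) = 373.2 K.
ΔL = α·L₀·ΔT = 90.5×10⁻⁶ × 2910 mm × 373.2 K = 98.3 mm.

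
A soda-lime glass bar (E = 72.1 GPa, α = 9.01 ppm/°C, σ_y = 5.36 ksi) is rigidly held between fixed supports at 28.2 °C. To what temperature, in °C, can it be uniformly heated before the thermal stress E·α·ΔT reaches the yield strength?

σ_y = 5.36 ksi = 36.96 MPa.
E·α·ΔT = 36.96 MPa ⇒ ΔT = 36.96 / (72.10×10³ × 9.01×10⁻⁶) = 56.89 K.
T = 28.2 + 56.89 = 85.09 °C.

85.1 °C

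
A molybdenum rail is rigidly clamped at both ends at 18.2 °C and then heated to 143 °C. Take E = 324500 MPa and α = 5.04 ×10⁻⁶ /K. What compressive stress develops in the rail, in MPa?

204 MPa

E = 324500 MPa = 324.5 GPa.
ΔT = 124.8 K. Constrained thermal stress σ = E·α·ΔT = 324.5×10³ MPa × 5.04×10⁻⁶ × 124.8 = 204 MPa (compressive).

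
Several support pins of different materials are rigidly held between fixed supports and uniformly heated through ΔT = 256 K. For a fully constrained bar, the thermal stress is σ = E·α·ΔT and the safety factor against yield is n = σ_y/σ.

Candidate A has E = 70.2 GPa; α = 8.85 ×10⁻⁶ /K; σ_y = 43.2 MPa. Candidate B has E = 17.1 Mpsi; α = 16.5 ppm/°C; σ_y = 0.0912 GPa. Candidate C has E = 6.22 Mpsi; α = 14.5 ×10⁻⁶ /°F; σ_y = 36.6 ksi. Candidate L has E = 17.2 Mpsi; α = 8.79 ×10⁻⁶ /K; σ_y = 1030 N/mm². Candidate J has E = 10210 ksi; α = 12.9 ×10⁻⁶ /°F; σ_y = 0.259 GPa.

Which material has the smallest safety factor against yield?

candidate B

In consistent units (E in GPa, α in ×10⁻⁶/K, σ_y in MPa):
  candidate A: E = 70.20, α = 8.85, σ_y = 43.20 → σ = 159 MPa, n = 0.272
  candidate B: E = 117.9, α = 16.5, σ_y = 91.20 → σ = 498 MPa, n = 0.183
  candidate C: E = 42.89, α = 26.1, σ_y = 252.3 → σ = 287 MPa, n = 0.881
  candidate L: E = 118.6, α = 8.79, σ_y = 1030 → σ = 267 MPa, n = 3.86
  candidate J: E = 70.40, α = 23.2, σ_y = 259.0 → σ = 418 MPa, n = 0.619
Smallest n: candidate B with n = 0.183.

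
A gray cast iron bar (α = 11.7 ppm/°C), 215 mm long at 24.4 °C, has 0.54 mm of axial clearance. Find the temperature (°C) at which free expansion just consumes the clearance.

239 °C

α·L₀·ΔT = 0.54 mm ⇒ ΔT = 0.54 / (11.7×10⁻⁶ × 215.0) = 214.7 K.
T = 24.4 + 214.7 = 239.1 °C.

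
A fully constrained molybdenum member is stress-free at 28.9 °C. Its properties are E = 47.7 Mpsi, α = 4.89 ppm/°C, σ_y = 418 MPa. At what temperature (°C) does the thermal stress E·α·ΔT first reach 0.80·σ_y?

237 °C

E = 47.7 Mpsi = 328.9 GPa.
E·α·ΔT = 334.4 MPa ⇒ ΔT = 334.4 / (328.9×10³ × 4.89×10⁻⁶) = 207.9 K.
T = 28.9 + 207.9 = 236.8 °C.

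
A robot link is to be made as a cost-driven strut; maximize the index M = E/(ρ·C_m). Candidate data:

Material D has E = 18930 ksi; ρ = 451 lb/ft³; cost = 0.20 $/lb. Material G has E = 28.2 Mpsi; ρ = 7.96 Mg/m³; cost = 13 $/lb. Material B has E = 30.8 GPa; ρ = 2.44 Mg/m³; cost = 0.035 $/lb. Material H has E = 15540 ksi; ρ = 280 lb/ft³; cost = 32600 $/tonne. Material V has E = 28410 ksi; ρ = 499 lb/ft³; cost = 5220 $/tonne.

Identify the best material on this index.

Normalizing units and computing the index:
  material D: E = 130.5 GPa, ρ = 7224 kg/m³, cost = 0.4409 $/kg
  material G: E = 194.4 GPa, ρ = 7960 kg/m³, cost = 28.66 $/kg
  material B: E = 30.80 GPa, ρ = 2440 kg/m³, cost = 0.07716 $/kg
  material H: E = 107.1 GPa, ρ = 4485 kg/m³, cost = 32.60 $/kg
  material V: E = 195.9 GPa, ρ = 7993 kg/m³, cost = 5.220 $/kg
  material B: M = 164 MN·m per $
  material D: M = 41.0 MN·m per $
  material V: M = 4.69 MN·m per $
  material G: M = 0.852 MN·m per $
  material H: M = 0.733 MN·m per $
The maximum is for material B.

material B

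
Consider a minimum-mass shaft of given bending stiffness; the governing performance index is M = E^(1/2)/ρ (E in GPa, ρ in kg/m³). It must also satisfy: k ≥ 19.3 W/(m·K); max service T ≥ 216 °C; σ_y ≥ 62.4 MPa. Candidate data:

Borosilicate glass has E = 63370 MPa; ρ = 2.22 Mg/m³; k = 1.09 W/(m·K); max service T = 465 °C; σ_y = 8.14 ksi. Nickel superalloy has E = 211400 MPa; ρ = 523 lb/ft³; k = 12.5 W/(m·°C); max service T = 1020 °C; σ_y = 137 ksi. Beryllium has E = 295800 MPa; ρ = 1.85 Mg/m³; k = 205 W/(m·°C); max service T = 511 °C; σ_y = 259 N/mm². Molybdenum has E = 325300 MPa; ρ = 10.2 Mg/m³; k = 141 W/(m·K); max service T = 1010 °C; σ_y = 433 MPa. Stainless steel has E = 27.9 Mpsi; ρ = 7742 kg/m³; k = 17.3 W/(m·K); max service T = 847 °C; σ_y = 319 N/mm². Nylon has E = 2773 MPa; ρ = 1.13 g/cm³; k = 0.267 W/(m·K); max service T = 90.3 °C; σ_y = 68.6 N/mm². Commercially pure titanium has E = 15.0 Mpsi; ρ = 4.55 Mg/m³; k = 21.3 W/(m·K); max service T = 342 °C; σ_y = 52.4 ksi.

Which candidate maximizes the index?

Screen on constraints: k ≥ 19.3 W/(m·K); max service T ≥ 216 °C; σ_y ≥ 62.4 MPa. Survivors: beryllium, molybdenum, commercially pure titanium.
Normalizing units and computing the index:
  beryllium: E = 295.8 GPa, ρ = 1850 kg/m³
  molybdenum: E = 325.3 GPa, ρ = 10200 kg/m³
  commercially pure titanium: E = 103.4 GPa, ρ = 4550 kg/m³
  beryllium: M = 9.30×10⁻³
  commercially pure titanium: M = 2.24×10⁻³
  molybdenum: M = 1.77×10⁻³
The maximum is for beryllium.

beryllium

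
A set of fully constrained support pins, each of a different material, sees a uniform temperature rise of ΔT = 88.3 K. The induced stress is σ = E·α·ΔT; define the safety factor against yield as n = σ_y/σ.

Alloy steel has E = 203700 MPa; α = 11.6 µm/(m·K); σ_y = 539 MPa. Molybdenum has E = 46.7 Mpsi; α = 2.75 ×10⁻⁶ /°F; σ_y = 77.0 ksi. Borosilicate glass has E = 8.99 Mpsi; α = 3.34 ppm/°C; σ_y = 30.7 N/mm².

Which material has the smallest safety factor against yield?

borosilicate glass

Converting E to GPa, α to ×10⁻⁶/K, σ_y to MPa, then σ and n for each:
  alloy steel: E = 203.7, α = 11.6, σ_y = 539.0 → σ = 209 MPa, n = 2.58
  molybdenum: E = 322.0, α = 4.95, σ_y = 530.9 → σ = 141 MPa, n = 3.77
  borosilicate glass: E = 61.98, α = 3.34, σ_y = 30.70 → σ = 18.3 MPa, n = 1.68
Smallest n: borosilicate glass with n = 1.68.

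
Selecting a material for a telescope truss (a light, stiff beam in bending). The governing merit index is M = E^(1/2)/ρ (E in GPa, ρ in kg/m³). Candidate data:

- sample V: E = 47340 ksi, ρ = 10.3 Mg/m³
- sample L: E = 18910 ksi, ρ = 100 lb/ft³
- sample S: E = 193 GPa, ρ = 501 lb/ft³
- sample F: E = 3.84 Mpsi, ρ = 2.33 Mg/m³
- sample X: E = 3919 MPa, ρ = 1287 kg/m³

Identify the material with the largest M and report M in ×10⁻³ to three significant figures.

After converting to SI:
  sample V: E = 326.4 GPa, ρ = 10300 kg/m³
  sample L: E = 130.4 GPa, ρ = 1602 kg/m³
  sample S: E = 193.0 GPa, ρ = 8025 kg/m³
  sample F: E = 26.48 GPa, ρ = 2330 kg/m³
  sample X: E = 3.919 GPa, ρ = 1287 kg/m³
  sample L: M = 7.13×10⁻³
  sample F: M = 2.21×10⁻³
  sample V: M = 1.75×10⁻³
  sample S: M = 1.73×10⁻³
  sample X: M = 1.54×10⁻³
Sample L ranks first.

sample L, M = 7.13×10⁻³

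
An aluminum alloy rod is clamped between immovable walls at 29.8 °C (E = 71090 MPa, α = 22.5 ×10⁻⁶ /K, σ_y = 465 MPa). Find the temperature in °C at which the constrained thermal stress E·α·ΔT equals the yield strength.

321 °C

E = 71090 MPa = 71.09 GPa.
E·α·ΔT = 465.0 MPa ⇒ ΔT = 465.0 / (71.09×10³ × 22.5×10⁻⁶) = 290.7 K.
T = 29.8 + 290.7 = 320.5 °C.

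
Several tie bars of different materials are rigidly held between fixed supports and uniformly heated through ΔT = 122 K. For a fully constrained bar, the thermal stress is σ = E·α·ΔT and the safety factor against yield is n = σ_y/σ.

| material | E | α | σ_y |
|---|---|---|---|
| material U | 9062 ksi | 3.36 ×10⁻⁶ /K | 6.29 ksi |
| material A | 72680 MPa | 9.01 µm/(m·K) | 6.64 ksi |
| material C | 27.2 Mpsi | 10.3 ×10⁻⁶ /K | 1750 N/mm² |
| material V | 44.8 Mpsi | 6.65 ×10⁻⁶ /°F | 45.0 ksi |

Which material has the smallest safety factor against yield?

With everything in SI (GPa, ×10⁻⁶/K, MPa):
  material U: E = 62.48, α = 3.36, σ_y = 43.37 → σ = 25.6 MPa, n = 1.69
  material A: E = 72.68, α = 9.01, σ_y = 45.78 → σ = 79.9 MPa, n = 0.573
  material C: E = 187.5, α = 10.3, σ_y = 1750 → σ = 236 MPa, n = 7.43
  material V: E = 308.9, α = 12.0, σ_y = 310.3 → σ = 451 MPa, n = 0.688
Smallest n: material A with n = 0.573.

material A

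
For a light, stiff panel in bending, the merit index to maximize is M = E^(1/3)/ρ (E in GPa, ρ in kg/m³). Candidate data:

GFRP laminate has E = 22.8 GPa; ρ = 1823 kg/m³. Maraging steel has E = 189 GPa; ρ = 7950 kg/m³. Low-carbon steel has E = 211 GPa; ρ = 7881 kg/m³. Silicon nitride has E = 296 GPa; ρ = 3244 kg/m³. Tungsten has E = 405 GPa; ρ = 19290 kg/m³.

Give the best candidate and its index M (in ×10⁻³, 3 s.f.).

Evaluate M for each candidate:
  silicon nitride: M = 2.05×10⁻³
  GFRP laminate: M = 1.56×10⁻³
  low-carbon steel: M = 0.755×10⁻³
  maraging steel: M = 0.722×10⁻³
  tungsten: M = 0.384×10⁻³
The maximum is for silicon nitride.

silicon nitride, M = 2.05×10⁻³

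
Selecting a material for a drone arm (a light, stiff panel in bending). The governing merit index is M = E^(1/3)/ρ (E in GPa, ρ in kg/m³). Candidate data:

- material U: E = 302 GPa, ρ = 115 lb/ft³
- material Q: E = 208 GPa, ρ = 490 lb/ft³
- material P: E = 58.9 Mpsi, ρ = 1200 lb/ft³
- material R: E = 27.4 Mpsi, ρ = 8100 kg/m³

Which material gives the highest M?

material U

Putting every candidate on a common basis:
  material U: E = 302.0 GPa, ρ = 1842 kg/m³
  material Q: E = 208.0 GPa, ρ = 7849 kg/m³
  material P: E = 406.1 GPa, ρ = 19220 kg/m³
  material R: E = 188.9 GPa, ρ = 8100 kg/m³
  material U: M = 3.64×10⁻³
  material Q: M = 0.755×10⁻³
  material R: M = 0.708×10⁻³
  material P: M = 0.385×10⁻³
The maximum is for material U.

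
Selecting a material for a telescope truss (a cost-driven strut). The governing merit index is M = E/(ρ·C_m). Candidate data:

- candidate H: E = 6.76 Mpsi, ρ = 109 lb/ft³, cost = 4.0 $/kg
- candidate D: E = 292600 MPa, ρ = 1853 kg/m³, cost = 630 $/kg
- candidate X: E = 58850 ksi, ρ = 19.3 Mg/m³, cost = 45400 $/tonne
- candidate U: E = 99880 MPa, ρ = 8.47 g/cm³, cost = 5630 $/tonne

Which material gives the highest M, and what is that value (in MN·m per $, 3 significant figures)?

Convert each candidate to consistent units, then evaluate M:
  candidate H: E = 46.61 GPa, ρ = 1746 kg/m³, cost = 4.000 $/kg
  candidate D: E = 292.6 GPa, ρ = 1853 kg/m³, cost = 630.0 $/kg
  candidate X: E = 405.8 GPa, ρ = 19300 kg/m³, cost = 45.40 $/kg
  candidate U: E = 99.88 GPa, ρ = 8470 kg/m³, cost = 5.630 $/kg
  candidate H: M = 6.67 MN·m per $
  candidate U: M = 2.09 MN·m per $
  candidate X: M = 0.463 MN·m per $
  candidate D: M = 0.251 MN·m per $
Highest index: candidate H.

candidate H, M = 6.67 MN·m per $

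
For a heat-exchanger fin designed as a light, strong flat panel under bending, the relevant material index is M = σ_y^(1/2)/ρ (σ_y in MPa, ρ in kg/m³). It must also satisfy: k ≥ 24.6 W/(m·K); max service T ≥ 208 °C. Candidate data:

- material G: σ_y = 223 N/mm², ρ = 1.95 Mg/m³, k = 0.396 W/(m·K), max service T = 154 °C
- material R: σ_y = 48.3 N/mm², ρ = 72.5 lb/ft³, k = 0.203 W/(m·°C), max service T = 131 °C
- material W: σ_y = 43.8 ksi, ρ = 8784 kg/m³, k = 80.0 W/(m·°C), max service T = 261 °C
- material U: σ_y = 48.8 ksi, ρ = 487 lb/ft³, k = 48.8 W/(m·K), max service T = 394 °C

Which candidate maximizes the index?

material U

Screen on constraints: k ≥ 24.6 W/(m·K); max service T ≥ 208 °C. Survivors: material W, material U.
After converting to SI:
  material W: σ_y = 302.0 MPa, ρ = 8784 kg/m³
  material U: σ_y = 336.5 MPa, ρ = 7801 kg/m³
  material U: M = 2.35×10⁻³
  material W: M = 1.98×10⁻³
The maximum is for material U.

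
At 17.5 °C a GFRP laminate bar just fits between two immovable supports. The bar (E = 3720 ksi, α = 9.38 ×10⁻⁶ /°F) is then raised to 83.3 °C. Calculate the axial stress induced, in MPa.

E = 3720 ksi = 25.65 GPa.
α = 9.38×10⁻⁶/°F × 9/5 = 16.9×10⁻⁶/K.
ΔT = 65.80 K. Constrained thermal stress σ = E·α·ΔT = 25.65×10³ MPa × 16.9×10⁻⁶ × 65.80 = 28.5 MPa (compressive).

28.5 MPa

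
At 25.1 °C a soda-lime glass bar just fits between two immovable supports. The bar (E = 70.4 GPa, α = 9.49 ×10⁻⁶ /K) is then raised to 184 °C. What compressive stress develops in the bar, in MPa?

ΔT = 158.9 K. Constrained thermal stress σ = E·α·ΔT = 70.40×10³ MPa × 9.49×10⁻⁶ × 158.9 = 106 MPa (compressive).

106 MPa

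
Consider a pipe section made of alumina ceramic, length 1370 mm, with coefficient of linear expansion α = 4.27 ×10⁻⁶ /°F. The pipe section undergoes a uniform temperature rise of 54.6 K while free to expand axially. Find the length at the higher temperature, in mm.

1370.6 mm

Convert α: 4.27×10⁻⁶/°F × (9/5) = 7.69×10⁻⁶/K.
ΔL = α·L₀·ΔT = 7.69×10⁻⁶ × 1370 mm × 54.60 K = 0.575 mm.
L = L₀ + ΔL = 1370 + 0.575 = 1370.6 mm.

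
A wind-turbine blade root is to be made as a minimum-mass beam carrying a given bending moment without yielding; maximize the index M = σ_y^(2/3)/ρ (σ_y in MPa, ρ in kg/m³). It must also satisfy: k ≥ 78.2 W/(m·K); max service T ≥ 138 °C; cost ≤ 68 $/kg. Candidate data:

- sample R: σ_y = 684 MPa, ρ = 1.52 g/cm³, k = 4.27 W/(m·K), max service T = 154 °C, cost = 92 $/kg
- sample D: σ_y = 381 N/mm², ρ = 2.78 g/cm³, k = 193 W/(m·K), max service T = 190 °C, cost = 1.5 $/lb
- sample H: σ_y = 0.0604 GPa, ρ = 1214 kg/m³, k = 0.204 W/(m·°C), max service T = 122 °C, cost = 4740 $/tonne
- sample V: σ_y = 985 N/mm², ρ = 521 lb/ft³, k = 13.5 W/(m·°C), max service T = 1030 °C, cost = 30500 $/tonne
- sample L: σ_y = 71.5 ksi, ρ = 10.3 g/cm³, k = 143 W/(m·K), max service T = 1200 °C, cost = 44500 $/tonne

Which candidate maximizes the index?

Screen on constraints: k ≥ 78.2 W/(m·K); max service T ≥ 138 °C; cost ≤ 68 $/kg. Survivors: sample D, sample L.
Convert each candidate to consistent units, then evaluate M:
  sample D: σ_y = 381.0 MPa, ρ = 2780 kg/m³
  sample L: σ_y = 493.0 MPa, ρ = 10300 kg/m³
  sample D: M = 18.9×10⁻³
  sample L: M = 6.06×10⁻³
Sample D ranks first.

sample D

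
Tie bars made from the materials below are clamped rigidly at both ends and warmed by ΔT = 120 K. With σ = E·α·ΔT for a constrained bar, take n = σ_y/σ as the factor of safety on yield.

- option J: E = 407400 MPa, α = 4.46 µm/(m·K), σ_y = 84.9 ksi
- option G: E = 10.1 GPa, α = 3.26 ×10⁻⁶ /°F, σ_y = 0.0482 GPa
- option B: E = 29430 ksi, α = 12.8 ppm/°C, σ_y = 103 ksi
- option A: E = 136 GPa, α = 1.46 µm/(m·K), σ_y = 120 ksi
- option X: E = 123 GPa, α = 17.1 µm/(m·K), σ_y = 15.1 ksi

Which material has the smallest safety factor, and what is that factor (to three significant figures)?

option X, n = 0.412

With everything in SI (GPa, ×10⁻⁶/K, MPa):
  option J: E = 407.4, α = 4.46, σ_y = 585.4 → σ = 218 MPa, n = 2.68
  option G: E = 10.10, α = 5.87, σ_y = 48.20 → σ = 7.11 MPa, n = 6.78
  option B: E = 202.9, α = 12.8, σ_y = 710.2 → σ = 312 MPa, n = 2.28
  option A: E = 136.0, α = 1.46, σ_y = 827.4 → σ = 23.8 MPa, n = 34.7
  option X: E = 123.0, α = 17.1, σ_y = 104.1 → σ = 252 MPa, n = 0.412
The minimum is option X at n = 0.412.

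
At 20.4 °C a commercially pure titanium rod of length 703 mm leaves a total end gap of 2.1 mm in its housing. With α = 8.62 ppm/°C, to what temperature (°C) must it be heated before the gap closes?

α·L₀·ΔT = 2.1 mm ⇒ ΔT = 2.1 / (8.62×10⁻⁶ × 703.0) = 346.5 K.
T = 20.4 + 346.5 = 366.9 °C.

367 °C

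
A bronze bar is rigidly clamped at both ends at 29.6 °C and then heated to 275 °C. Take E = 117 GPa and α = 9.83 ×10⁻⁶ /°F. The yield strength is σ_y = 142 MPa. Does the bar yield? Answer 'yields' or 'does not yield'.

yields

α = 9.83×10⁻⁶/°F × 9/5 = 17.7×10⁻⁶/K.
ΔT = 245.4 K. Constrained thermal stress σ = E·α·ΔT = 117.0×10³ MPa × 17.7×10⁻⁶ × 245.4 = 508 MPa (compressive).
Compare to σ_y = 142 MPa: σ ≥ σ_y, so it yields.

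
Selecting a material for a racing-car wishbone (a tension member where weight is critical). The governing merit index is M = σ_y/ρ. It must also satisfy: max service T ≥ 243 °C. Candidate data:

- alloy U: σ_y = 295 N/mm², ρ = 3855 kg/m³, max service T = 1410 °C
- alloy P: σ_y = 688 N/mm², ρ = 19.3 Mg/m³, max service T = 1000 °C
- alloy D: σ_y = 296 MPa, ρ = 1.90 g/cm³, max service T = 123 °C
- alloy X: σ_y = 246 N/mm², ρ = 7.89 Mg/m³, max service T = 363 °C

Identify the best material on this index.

Screen on constraints: max service T ≥ 243 °C. Survivors: alloy U, alloy P, alloy X.
After converting to SI:
  alloy U: σ_y = 295.0 MPa, ρ = 3855 kg/m³
  alloy P: σ_y = 688.0 MPa, ρ = 19300 kg/m³
  alloy X: σ_y = 246.0 MPa, ρ = 7890 kg/m³
  alloy U: M = 76.5 kN·m/kg
  alloy P: M = 35.6 kN·m/kg
  alloy X: M = 31.2 kN·m/kg
Alloy U has the largest M.

alloy U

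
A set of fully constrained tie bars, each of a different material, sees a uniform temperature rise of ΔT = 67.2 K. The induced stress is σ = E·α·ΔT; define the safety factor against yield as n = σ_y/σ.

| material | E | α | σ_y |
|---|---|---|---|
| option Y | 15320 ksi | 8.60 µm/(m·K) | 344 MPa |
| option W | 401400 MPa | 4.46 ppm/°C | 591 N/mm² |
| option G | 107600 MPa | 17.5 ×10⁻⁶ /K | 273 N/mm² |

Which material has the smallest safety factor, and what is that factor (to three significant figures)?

Per material, after unit conversion:
  option Y: E = 105.6, α = 8.60, σ_y = 344.0 → σ = 61.0 MPa, n = 5.64
  option W: E = 401.4, α = 4.46, σ_y = 591.0 → σ = 120 MPa, n = 4.91
  option G: E = 107.6, α = 17.5, σ_y = 273.0 → σ = 127 MPa, n = 2.16
Smallest n: option G with n = 2.16.

option G, n = 2.16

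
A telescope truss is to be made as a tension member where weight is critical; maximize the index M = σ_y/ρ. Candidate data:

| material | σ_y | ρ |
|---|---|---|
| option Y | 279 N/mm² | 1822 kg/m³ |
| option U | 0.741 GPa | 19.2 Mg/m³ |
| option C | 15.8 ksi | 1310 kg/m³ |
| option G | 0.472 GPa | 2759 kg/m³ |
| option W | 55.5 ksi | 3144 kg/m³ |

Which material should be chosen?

Normalizing units and computing the index:
  option Y: σ_y = 279.0 MPa, ρ = 1822 kg/m³
  option U: σ_y = 741.0 MPa, ρ = 19200 kg/m³
  option C: σ_y = 108.9 MPa, ρ = 1310 kg/m³
  option G: σ_y = 472.0 MPa, ρ = 2759 kg/m³
  option W: σ_y = 382.7 MPa, ρ = 3144 kg/m³
  option G: M = 171 kN·m/kg
  option Y: M = 153 kN·m/kg
  option W: M = 122 kN·m/kg
  option C: M = 83.2 kN·m/kg
  option U: M = 38.6 kN·m/kg
Highest index: option G.

option G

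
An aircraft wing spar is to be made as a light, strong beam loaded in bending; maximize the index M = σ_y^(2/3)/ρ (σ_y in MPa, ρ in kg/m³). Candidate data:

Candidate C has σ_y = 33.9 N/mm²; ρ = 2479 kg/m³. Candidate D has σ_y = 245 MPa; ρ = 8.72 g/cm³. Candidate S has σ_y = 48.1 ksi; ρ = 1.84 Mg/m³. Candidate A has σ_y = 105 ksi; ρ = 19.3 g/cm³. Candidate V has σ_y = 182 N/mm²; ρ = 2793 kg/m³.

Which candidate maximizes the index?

Normalizing units and computing the index:
  candidate C: σ_y = 33.90 MPa, ρ = 2479 kg/m³
  candidate D: σ_y = 245.0 MPa, ρ = 8720 kg/m³
  candidate S: σ_y = 331.6 MPa, ρ = 1840 kg/m³
  candidate A: σ_y = 723.9 MPa, ρ = 19300 kg/m³
  candidate V: σ_y = 182.0 MPa, ρ = 2793 kg/m³
  candidate S: M = 26.0×10⁻³
  candidate V: M = 11.5×10⁻³
  candidate D: M = 4.49×10⁻³
  candidate C: M = 4.23×10⁻³
  candidate A: M = 4.18×10⁻³
The maximum is for candidate S.

candidate S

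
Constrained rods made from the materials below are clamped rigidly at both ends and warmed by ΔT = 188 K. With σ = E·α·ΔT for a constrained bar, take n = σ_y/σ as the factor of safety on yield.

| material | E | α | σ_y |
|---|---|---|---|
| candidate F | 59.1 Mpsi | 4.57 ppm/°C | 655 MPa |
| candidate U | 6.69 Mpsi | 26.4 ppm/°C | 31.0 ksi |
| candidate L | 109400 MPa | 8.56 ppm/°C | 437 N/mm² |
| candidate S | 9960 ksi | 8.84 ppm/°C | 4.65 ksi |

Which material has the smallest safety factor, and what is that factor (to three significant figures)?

Per material, after unit conversion:
  candidate F: E = 407.5, α = 4.57, σ_y = 655.0 → σ = 350 MPa, n = 1.87
  candidate U: E = 46.13, α = 26.4, σ_y = 213.7 → σ = 229 MPa, n = 0.934
  candidate L: E = 109.4, α = 8.56, σ_y = 437.0 → σ = 176 MPa, n = 2.48
  candidate S: E = 68.67, α = 8.84, σ_y = 32.06 → σ = 114 MPa, n = 0.281
Smallest n: candidate S with n = 0.281.

candidate S, n = 0.281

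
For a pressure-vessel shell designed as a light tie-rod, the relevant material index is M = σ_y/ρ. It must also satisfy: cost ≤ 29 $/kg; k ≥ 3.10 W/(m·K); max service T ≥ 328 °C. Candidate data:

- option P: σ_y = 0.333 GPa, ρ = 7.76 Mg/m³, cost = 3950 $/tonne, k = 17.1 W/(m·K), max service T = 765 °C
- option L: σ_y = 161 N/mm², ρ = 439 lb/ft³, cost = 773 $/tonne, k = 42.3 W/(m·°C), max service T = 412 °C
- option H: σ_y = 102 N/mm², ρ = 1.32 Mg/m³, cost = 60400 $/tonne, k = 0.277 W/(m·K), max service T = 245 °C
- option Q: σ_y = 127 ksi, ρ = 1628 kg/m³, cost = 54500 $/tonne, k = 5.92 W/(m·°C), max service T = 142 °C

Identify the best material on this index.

Screen on constraints: cost ≤ 29 $/kg; k ≥ 3.10 W/(m·K); max service T ≥ 328 °C. Survivors: option P, option L.
In SI units:
  option P: σ_y = 333.0 MPa, ρ = 7760 kg/m³
  option L: σ_y = 161.0 MPa, ρ = 7032 kg/m³
  option P: M = 42.9 kN·m/kg
  option L: M = 22.9 kN·m/kg
The maximum is for option P.

option P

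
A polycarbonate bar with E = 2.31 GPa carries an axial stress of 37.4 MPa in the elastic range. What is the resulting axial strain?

ε = σ/E = 37.4 / 2310 = 0.0162.

0.0162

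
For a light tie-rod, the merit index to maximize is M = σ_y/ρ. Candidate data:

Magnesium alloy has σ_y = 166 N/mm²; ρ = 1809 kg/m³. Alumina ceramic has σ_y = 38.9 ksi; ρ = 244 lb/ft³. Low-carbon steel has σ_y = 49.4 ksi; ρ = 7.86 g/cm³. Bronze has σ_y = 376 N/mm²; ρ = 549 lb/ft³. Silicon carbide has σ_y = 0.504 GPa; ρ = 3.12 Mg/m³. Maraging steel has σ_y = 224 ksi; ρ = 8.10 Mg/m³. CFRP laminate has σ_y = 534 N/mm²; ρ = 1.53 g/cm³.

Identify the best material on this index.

CFRP laminate

Convert each candidate to consistent units, then evaluate M:
  magnesium alloy: σ_y = 166.0 MPa, ρ = 1809 kg/m³
  alumina ceramic: σ_y = 268.2 MPa, ρ = 3909 kg/m³
  low-carbon steel: σ_y = 340.6 MPa, ρ = 7860 kg/m³
  bronze: σ_y = 376.0 MPa, ρ = 8794 kg/m³
  silicon carbide: σ_y = 504.0 MPa, ρ = 3120 kg/m³
  maraging steel: σ_y = 1544 MPa, ρ = 8100 kg/m³
  CFRP laminate: σ_y = 534.0 MPa, ρ = 1530 kg/m³
  CFRP laminate: M = 349 kN·m/kg
  maraging steel: M = 191 kN·m/kg
  silicon carbide: M = 162 kN·m/kg
  magnesium alloy: M = 91.8 kN·m/kg
  alumina ceramic: M = 68.6 kN·m/kg
  low-carbon steel: M = 43.3 kN·m/kg
  bronze: M = 42.8 kN·m/kg
Highest index: CFRP laminate.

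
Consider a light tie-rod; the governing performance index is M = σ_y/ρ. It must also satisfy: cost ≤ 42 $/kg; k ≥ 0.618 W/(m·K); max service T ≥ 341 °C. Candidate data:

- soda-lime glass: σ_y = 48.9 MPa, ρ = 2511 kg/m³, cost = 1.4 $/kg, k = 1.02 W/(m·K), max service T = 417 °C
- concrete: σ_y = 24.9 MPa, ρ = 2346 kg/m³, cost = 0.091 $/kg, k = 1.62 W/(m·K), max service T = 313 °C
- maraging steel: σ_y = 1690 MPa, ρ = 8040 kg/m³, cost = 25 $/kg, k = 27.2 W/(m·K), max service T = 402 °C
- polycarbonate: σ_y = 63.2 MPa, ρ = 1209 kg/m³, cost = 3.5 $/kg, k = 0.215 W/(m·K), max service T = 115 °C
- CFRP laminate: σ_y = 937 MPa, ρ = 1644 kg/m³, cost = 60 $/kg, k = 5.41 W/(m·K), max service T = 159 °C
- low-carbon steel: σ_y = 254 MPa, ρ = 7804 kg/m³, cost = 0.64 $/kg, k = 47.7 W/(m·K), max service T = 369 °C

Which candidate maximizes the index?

maraging steel

Screen on constraints: cost ≤ 42 $/kg; k ≥ 0.618 W/(m·K); max service T ≥ 341 °C. Survivors: soda-lime glass, maraging steel, low-carbon steel.
Per-candidate index values:
  maraging steel: M = 210 kN·m/kg
  low-carbon steel: M = 32.5 kN·m/kg
  soda-lime glass: M = 19.5 kN·m/kg
The maximum is for maraging steel.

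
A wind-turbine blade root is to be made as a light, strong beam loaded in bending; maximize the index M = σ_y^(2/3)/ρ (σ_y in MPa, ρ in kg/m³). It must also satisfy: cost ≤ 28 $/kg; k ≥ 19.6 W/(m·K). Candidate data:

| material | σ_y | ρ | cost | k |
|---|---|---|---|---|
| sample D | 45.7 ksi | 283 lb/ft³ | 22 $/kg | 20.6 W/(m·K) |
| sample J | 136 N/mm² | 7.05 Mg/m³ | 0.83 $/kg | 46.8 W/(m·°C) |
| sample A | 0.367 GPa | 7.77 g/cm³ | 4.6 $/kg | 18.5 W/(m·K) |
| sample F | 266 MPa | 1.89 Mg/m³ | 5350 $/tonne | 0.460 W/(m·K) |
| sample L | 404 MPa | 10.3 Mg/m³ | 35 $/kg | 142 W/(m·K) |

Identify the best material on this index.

Screen on constraints: cost ≤ 28 $/kg; k ≥ 19.6 W/(m·K). Survivors: sample D, sample J.
In SI units:
  sample D: σ_y = 315.1 MPa, ρ = 4533 kg/m³
  sample J: σ_y = 136.0 MPa, ρ = 7050 kg/m³
  sample D: M = 10.2×10⁻³
  sample J: M = 3.75×10⁻³
Sample D has the largest M.

sample D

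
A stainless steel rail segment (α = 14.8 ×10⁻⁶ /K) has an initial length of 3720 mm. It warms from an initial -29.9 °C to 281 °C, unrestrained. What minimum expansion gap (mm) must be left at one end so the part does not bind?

17.1 mm

ΔT = 281 − (-29.9) = 310.9 K.
ΔL = α·L₀·ΔT = 14.8×10⁻⁶ × 3720 mm × 310.9 K = 17.1 mm.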